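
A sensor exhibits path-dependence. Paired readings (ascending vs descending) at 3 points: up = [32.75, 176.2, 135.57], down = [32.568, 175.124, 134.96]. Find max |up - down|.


|32.75 - 32.568| = 0.1820
|176.2 - 175.124| = 1.0760
|135.57 - 134.96| = 0.6100
hysteresis = max(diffs) = 1.0760

1.0760


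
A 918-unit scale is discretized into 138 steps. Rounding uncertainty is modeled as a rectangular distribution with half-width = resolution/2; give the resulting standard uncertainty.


resolution = range / divisions
resolution = 918 / 138 = 6.6521739
u_res = resolution / (2*sqrt(3))
u_res = 6.6521739 / 3.4641016
u_res = 1.9203

1.9203


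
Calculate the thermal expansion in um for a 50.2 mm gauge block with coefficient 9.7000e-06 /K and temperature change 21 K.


dL = L * alpha * dT
= 50.2 * 9.7000e-06 * 21
= 0.0102257 mm
dL_um = 0.0102257 * 1000 = 10.2257 um

10.2257


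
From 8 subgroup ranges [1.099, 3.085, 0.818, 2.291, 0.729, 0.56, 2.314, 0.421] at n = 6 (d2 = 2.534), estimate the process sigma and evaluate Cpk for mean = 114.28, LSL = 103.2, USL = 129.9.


R_bar = (1.099 + 3.085 + 0.818 + 2.291 + 0.729 + 0.56 + 2.314 + 0.421) / 8 = 1.414625
sigma = R_bar / d2 = 1.414625 / 2.534 = 0.5582577
Cp = (USL - LSL)/(6*sigma) = (129.9 - 103.2)/(6*0.5582577) = 7.9712
Cpu = (129.9 - 114.28)/(3*0.5582577) = 9.3266
Cpl = (114.28 - 103.2)/(3*0.5582577) = 6.6158
Cpk = min(Cpu, Cpl) = 6.6158

6.6158


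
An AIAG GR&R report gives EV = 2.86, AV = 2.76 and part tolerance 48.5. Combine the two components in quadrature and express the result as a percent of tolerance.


GRR = sqrt(EV^2 + AV^2) = sqrt(2.86^2 + 2.76^2) = 3.9745692
%GRR = GRR / tol * 100 = 3.9745692 / 48.5 * 100
%GRR = 8.1950

8.1950


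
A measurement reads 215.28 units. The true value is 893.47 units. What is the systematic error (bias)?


Systematic error = measured - true
= 215.28 - 893.47
= -678.1900

-678.1900


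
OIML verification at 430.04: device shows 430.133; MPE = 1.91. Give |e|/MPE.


e = indication - reference = 430.133 - 430.04 = 0.0930
|e| = 0.0930
ratio = |e| / MPE = 0.0930 / 1.91
ratio = 0.0487

0.0487


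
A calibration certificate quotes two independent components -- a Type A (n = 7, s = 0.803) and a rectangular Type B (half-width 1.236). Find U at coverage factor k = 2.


u_A = s / sqrt(n) = 0.803 / sqrt(7) = 0.30350547
u_B = half_width / sqrt(3) = 1.236 / sqrt(3) = 0.71360493
uc = sqrt(u_A^2 + u_B^2) = sqrt(0.30350547^2 + 0.71360493^2) = 0.77546603
U = k * uc = 2 * 0.77546603
U = 1.5509

1.5509


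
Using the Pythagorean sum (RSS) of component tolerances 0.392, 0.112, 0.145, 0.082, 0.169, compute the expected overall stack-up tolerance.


RSS = sqrt(0.392^2 + 0.112^2 + 0.145^2 + 0.082^2 + 0.169^2)
= sqrt(0.222518)
= 0.4717

0.4717


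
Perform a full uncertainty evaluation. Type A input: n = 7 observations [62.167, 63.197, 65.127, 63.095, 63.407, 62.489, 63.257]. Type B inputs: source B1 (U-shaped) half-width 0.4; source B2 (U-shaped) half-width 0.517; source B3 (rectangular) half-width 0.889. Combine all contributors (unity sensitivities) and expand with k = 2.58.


mean = (62.167 + 63.197 + 65.127 + 63.095 + 63.407 + 62.489 + 63.257) / 7 = 63.24842857
s = sqrt(sum((x - mean)^2)/(n-1)) = 0.94221846
u_A = s / sqrt(n) = 0.94221846 / sqrt(7) = 0.3561251
u_B1 = 0.4 / sqrt(2) = 0.28284271
u_B2 = 0.517 / sqrt(2) = 0.36557421
u_B3 = 0.889 / sqrt(3) = 0.51326439
uc = sqrt(0.3561251^2 + 0.28284271^2 + 0.36557421^2 + 0.51326439^2) = 0.77711642
U = k * uc = 2.58 * 0.77711642
U = 2.0050

2.0050


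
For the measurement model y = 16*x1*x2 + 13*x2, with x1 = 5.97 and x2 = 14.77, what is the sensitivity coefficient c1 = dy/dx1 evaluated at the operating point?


y = 16*x1*x2 + 13*x2
dy/dx1 = 16*x2
Evaluate at x2 = 14.77: c1 = 16 * 14.77
c1 = 236.3200

236.3200


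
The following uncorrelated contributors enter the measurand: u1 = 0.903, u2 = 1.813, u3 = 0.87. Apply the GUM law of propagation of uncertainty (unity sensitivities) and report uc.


uc = sqrt(0.903^2 + 1.813^2 + 0.87^2)
uc = sqrt(4.859278)
uc = 2.2044

2.2044


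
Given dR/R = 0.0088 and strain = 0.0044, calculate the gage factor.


GF = (dR/R) / epsilon
= 0.0088 / 0.0044
= 2.0000

2.0000


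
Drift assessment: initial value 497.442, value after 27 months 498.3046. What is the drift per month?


rate = (v2 - v1) / months
= (498.3046 - 497.442) / 27
= 0.8626 / 27
= 0.0319

0.0319


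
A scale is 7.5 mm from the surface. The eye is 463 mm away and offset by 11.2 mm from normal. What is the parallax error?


error = h * offset / d
= 7.5 * 11.2 / 463
= 0.1814

0.1814


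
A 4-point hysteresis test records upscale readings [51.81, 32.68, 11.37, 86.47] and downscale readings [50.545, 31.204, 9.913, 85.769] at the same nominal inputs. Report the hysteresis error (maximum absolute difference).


|51.81 - 50.545| = 1.2650
|32.68 - 31.204| = 1.4760
|11.37 - 9.913| = 1.4570
|86.47 - 85.769| = 0.7010
hysteresis = max(diffs) = 1.4760

1.4760


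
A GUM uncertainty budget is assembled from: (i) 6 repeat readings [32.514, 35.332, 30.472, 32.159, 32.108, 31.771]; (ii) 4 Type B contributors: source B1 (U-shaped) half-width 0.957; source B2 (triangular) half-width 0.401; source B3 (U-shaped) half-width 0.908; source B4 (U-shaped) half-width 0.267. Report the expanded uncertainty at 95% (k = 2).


mean = (32.514 + 35.332 + 30.472 + 32.159 + 32.108 + 31.771) / 6 = 32.39266667
s = sqrt(sum((x - mean)^2)/(n-1)) = 1.6040865
u_A = s / sqrt(n) = 1.6040865 / sqrt(6) = 0.65486557
u_B1 = 0.957 / sqrt(2) = 0.67670119
u_B2 = 0.401 / sqrt(6) = 0.16370756
u_B3 = 0.908 / sqrt(2) = 0.64205296
u_B4 = 0.267 / sqrt(2) = 0.18879751
uc = sqrt(0.65486557^2 + 0.67670119^2 + 0.16370756^2 + 0.64205296^2 + 0.18879751^2) = 1.1668119
U = k * uc = 2 * 1.1668119
U = 2.3336

2.3336


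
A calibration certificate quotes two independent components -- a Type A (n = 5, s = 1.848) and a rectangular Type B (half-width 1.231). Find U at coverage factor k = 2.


u_A = s / sqrt(n) = 1.848 / sqrt(5) = 0.82645072
u_B = half_width / sqrt(3) = 1.231 / sqrt(3) = 0.71071818
uc = sqrt(u_A^2 + u_B^2) = sqrt(0.82645072^2 + 0.71071818^2) = 1.0900189
U = k * uc = 2 * 1.0900189
U = 2.1800

2.1800


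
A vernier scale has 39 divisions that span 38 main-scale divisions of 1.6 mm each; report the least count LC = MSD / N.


LC = MSD / n_div
= 1.6 / 39
= 0.0410

0.0410


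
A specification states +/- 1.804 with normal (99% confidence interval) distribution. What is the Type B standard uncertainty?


u_B = half_width / 2.576
u_B = 1.804 / 2.576
u_B = 0.7003

0.7003


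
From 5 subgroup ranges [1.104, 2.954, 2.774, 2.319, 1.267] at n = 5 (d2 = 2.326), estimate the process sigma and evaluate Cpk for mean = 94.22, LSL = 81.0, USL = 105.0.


R_bar = (1.104 + 2.954 + 2.774 + 2.319 + 1.267) / 5 = 2.0836
sigma = R_bar / d2 = 2.0836 / 2.326 = 0.89578676
Cp = (USL - LSL)/(6*sigma) = (105.0 - 81.0)/(6*0.89578676) = 4.4653
Cpu = (105.0 - 94.22)/(3*0.89578676) = 4.0114
Cpl = (94.22 - 81.0)/(3*0.89578676) = 4.9193
Cpk = min(Cpu, Cpl) = 4.0114

4.0114


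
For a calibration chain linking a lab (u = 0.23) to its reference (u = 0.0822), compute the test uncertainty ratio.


TUR = u_lab / u_ref
= 0.23 / 0.0822
= 2.7981

2.7981


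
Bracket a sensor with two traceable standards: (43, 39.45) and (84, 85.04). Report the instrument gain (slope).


slope = (y2 - y1) / (x2 - x1)
= (85.04 - 39.45) / (84 - 43)
= 45.5900 / 41
= 1.1120

1.1120


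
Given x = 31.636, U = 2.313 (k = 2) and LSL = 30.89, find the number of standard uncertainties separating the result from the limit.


u = U / k = 2.313 / 2 = 1.1565
margin = |LSL - x| = |30.89 - 31.636| = 0.746
z = margin / u = 0.746 / 1.1565
z = 0.6450

0.6450


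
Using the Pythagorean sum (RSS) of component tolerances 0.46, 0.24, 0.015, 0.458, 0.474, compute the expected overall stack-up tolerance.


RSS = sqrt(0.46^2 + 0.24^2 + 0.015^2 + 0.458^2 + 0.474^2)
= sqrt(0.703865)
= 0.8390

0.8390


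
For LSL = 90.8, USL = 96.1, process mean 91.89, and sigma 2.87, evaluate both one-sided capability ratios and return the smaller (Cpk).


Cpu = (USL - mean) / (3*sigma) = (96.1 - 91.89) / (3*2.87) = 0.4890
Cpl = (mean - LSL) / (3*sigma) = (91.89 - 90.8) / (3*2.87) = 0.1266
Cpk = min(Cpu, Cpl) = 0.1266

0.1266


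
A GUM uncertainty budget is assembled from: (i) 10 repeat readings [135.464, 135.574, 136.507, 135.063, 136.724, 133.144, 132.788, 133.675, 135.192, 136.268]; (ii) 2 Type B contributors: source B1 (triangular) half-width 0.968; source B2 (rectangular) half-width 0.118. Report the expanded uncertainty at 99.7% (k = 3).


mean = (135.464 + 135.574 + 136.507 + 135.063 + 136.724 + 133.144 + 132.788 + 133.675 + 135.192 + 136.268) / 10 = 135.0399
s = sqrt(sum((x - mean)^2)/(n-1)) = 1.3949926
u_A = s / sqrt(n) = 1.3949926 / sqrt(10) = 0.44113539
u_B1 = 0.968 / sqrt(6) = 0.39518435
u_B2 = 0.118 / sqrt(3) = 0.068127332
uc = sqrt(0.44113539^2 + 0.39518435^2 + 0.068127332^2) = 0.59616477
U = k * uc = 3 * 0.59616477
U = 1.7885

1.7885


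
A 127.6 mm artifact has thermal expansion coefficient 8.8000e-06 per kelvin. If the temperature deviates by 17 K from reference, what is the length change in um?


dL = L * alpha * dT
= 127.6 * 8.8000e-06 * 17
= 0.0190890 mm
dL_um = 0.0190890 * 1000 = 19.0890 um

19.0890


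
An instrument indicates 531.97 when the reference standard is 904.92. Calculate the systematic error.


Systematic error = measured - true
= 531.97 - 904.92
= -372.9500

-372.9500


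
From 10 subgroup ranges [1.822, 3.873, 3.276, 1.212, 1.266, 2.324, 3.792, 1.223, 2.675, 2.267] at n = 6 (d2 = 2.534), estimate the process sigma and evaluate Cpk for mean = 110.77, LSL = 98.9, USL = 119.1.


R_bar = (1.822 + 3.873 + 3.276 + 1.212 + 1.266 + 2.324 + 3.792 + 1.223 + 2.675 + 2.267) / 10 = 2.373
sigma = R_bar / d2 = 2.373 / 2.534 = 0.93646409
Cp = (USL - LSL)/(6*sigma) = (119.1 - 98.9)/(6*0.93646409) = 3.5951
Cpu = (119.1 - 110.77)/(3*0.93646409) = 2.9651
Cpl = (110.77 - 98.9)/(3*0.93646409) = 4.2251
Cpk = min(Cpu, Cpl) = 2.9651

2.9651


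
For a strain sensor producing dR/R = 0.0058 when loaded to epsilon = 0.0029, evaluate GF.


GF = (dR/R) / epsilon
= 0.0058 / 0.0029
= 2.0000

2.0000


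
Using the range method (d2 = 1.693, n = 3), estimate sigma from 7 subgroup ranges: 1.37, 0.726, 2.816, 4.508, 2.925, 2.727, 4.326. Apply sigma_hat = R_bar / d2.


R_bar = (1.37 + 0.726 + 2.816 + 4.508 + 2.925 + 2.727 + 4.326) / 7
R_bar = 19.398 / 7 = 2.7711429
sigma_hat = R_bar / d2 = 2.7711429 / 1.693 = 1.6368

1.6368


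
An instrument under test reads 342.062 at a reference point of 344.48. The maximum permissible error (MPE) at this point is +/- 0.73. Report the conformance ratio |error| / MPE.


e = indication - reference = 342.062 - 344.48 = -2.4180
|e| = 2.4180
ratio = |e| / MPE = 2.4180 / 0.73
ratio = 3.3123

3.3123


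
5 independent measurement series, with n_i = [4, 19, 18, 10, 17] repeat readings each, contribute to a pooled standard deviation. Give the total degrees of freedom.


nu = sum_i (n_i - 1)
nu = ((4 - 1) + (19 - 1) + (18 - 1) + (10 - 1) + (17 - 1))
nu = 3 + 18 + 17 + 9 + 16
nu = 63

63


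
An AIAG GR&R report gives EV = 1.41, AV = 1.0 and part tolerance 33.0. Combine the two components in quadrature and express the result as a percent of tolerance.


GRR = sqrt(EV^2 + AV^2) = sqrt(1.41^2 + 1.0^2) = 1.7286122
%GRR = GRR / tol * 100 = 1.7286122 / 33.0 * 100
%GRR = 5.2382

5.2382


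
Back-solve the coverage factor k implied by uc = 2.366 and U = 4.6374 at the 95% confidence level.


k = U / uc
k = 4.6374 / 2.366
k = 1.96

1.96


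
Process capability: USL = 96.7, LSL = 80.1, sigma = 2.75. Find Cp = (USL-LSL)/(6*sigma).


Cp = (USL - LSL) / (6 * sigma)
= (96.7 - 80.1) / (6 * 2.75)
= 16.6000 / 16.5000
= 1.0061

1.0061


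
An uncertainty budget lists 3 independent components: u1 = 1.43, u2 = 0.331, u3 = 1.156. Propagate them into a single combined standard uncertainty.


uc = sqrt(1.43^2 + 0.331^2 + 1.156^2)
uc = sqrt(3.490797)
uc = 1.8684

1.8684


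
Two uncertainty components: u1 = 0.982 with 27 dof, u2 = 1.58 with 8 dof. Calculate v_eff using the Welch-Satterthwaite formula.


uc = sqrt(u1^2 + u2^2) = sqrt(0.982^2 + 1.58^2) = 1.8603021
v_eff = uc^4 / (u1^4/v1 + u2^4/v2)
= 1.8603021^4 / (0.982^4/27 + 1.58^4/8)
= 11.97661 / 0.81344313
v_eff = 14.7234

14.7234


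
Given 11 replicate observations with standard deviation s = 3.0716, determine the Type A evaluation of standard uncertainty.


u_A = s / sqrt(n)
u_A = 3.0716 / sqrt(11)
u_A = 3.0716 / 3.3166248
u_A = 0.9261

0.9261


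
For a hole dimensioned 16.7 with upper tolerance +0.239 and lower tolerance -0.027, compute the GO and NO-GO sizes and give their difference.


GO = nominal - lower_tol (smallest hole = maximum material condition)
GO = 16.7 - 0.027 = 16.673
NO-GO = nominal + upper_tol (largest hole = least material condition)
NO-GO = 16.7 + 0.239 = 16.939
spread = NO-GO - GO = 16.939 - 16.673 = 0.2660

0.2660


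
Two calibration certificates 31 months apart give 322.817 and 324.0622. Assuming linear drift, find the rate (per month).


rate = (v2 - v1) / months
= (324.0622 - 322.817) / 31
= 1.2452 / 31
= 0.0402

0.0402


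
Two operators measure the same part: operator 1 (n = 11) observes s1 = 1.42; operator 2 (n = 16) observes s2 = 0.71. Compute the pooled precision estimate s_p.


s_p = sqrt(((n1-1)*s1^2 + (n2-1)*s2^2) / (n1+n2-2))
numerator = (11-1)*1.42^2 + (16-1)*0.71^2 = 20.164 + 7.5615 = 27.7255
denominator = 11 + 16 - 2 = 25
s_p^2 = 27.7255 / 25 = 1.10902
s_p = sqrt(1.10902) = 1.0531

1.0531


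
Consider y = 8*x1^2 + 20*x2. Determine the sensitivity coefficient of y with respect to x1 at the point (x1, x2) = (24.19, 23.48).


y = 8*x1^2 + 20*x2
dy/dx1 = 2*8*x1
Evaluate at x1 = 24.19: c1 = 16 * 24.19
c1 = 387.0400

387.0400


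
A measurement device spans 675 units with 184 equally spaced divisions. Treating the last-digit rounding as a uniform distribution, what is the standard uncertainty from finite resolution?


resolution = range / divisions
resolution = 675 / 184 = 3.6684783
u_res = resolution / (2*sqrt(3))
u_res = 3.6684783 / 3.4641016
u_res = 1.0590

1.0590


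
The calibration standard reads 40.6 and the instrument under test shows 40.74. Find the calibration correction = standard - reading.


Correction = standard - reading
= 40.6 - 40.74
= -0.1400

-0.1400


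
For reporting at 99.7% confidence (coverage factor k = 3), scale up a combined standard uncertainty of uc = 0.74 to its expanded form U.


U = k * uc
U = 3 * 0.74
U = 2.2200

2.2200


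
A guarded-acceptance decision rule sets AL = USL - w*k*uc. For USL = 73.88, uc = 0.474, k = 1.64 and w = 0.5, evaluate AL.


U = k * uc = 1.64 * 0.474 = 0.77736
guard band g = w * U = 0.5 * 0.77736 = 0.38868
AL = USL - g = 73.88 - 0.38868
AL = 73.4913

73.4913


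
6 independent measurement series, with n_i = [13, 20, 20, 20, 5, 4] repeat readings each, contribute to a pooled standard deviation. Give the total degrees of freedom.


nu = sum_i (n_i - 1)
nu = ((13 - 1) + (20 - 1) + (20 - 1) + (20 - 1) + (5 - 1) + (4 - 1))
nu = 12 + 19 + 19 + 19 + 4 + 3
nu = 76

76


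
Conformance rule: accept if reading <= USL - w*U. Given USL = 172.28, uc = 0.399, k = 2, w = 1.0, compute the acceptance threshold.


U = k * uc = 2 * 0.399 = 0.798
guard band g = w * U = 1.0 * 0.798 = 0.798
AL = USL - g = 172.28 - 0.798
AL = 171.4820

171.4820


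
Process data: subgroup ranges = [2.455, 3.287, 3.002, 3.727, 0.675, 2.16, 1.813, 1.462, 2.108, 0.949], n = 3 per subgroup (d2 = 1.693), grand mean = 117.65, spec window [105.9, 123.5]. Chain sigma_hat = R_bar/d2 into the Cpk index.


R_bar = (2.455 + 3.287 + 3.002 + 3.727 + 0.675 + 2.16 + 1.813 + 1.462 + 2.108 + 0.949) / 10 = 2.1638
sigma = R_bar / d2 = 2.1638 / 1.693 = 1.2780862
Cp = (USL - LSL)/(6*sigma) = (123.5 - 105.9)/(6*1.2780862) = 2.2951
Cpu = (123.5 - 117.65)/(3*1.2780862) = 1.5257
Cpl = (117.65 - 105.9)/(3*1.2780862) = 3.0645
Cpk = min(Cpu, Cpl) = 1.5257

1.5257


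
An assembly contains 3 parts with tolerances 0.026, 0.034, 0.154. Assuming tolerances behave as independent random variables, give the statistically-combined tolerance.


RSS = sqrt(0.026^2 + 0.034^2 + 0.154^2)
= sqrt(0.025548)
= 0.1598

0.1598


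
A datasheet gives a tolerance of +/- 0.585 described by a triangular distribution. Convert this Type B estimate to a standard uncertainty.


u_B = half_width / sqrt(6)
u_B = 0.585 / 2.4494897
u_B = 0.2388

0.2388


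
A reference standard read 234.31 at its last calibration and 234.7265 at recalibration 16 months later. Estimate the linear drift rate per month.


rate = (v2 - v1) / months
= (234.7265 - 234.31) / 16
= 0.4165 / 16
= 0.0260

0.0260


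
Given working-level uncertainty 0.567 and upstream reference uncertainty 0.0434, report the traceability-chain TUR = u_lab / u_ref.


TUR = u_lab / u_ref
= 0.567 / 0.0434
= 13.0645

13.0645


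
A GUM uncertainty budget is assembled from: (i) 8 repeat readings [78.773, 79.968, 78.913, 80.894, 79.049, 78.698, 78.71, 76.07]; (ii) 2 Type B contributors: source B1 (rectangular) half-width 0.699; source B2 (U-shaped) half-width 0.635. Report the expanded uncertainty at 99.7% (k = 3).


mean = (78.773 + 79.968 + 78.913 + 80.894 + 79.049 + 78.698 + 78.71 + 76.07) / 8 = 78.884375
s = sqrt(sum((x - mean)^2)/(n-1)) = 1.3752408
u_A = s / sqrt(n) = 1.3752408 / sqrt(8) = 0.48622105
u_B1 = 0.699 / sqrt(3) = 0.40356784
u_B2 = 0.635 / sqrt(2) = 0.44901281
uc = sqrt(0.48622105^2 + 0.40356784^2 + 0.44901281^2) = 0.77517122
U = k * uc = 3 * 0.77517122
U = 2.3255

2.3255


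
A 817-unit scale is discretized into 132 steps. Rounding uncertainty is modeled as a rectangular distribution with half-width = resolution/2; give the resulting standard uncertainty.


resolution = range / divisions
resolution = 817 / 132 = 6.1893939
u_res = resolution / (2*sqrt(3))
u_res = 6.1893939 / 3.4641016
u_res = 1.7867

1.7867


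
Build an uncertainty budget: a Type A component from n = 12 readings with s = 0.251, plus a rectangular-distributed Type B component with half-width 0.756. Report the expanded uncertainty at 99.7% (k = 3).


u_A = s / sqrt(n) = 0.251 / sqrt(12) = 0.072457459
u_B = half_width / sqrt(3) = 0.756 / sqrt(3) = 0.4364768
uc = sqrt(u_A^2 + u_B^2) = sqrt(0.072457459^2 + 0.4364768^2) = 0.44245009
U = k * uc = 3 * 0.44245009
U = 1.3274

1.3274


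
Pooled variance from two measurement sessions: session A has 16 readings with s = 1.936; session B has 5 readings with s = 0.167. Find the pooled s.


s_p = sqrt(((n1-1)*s1^2 + (n2-1)*s2^2) / (n1+n2-2))
numerator = (16-1)*1.936^2 + (5-1)*0.167^2 = 56.22144 + 0.111556 = 56.332996
denominator = 16 + 5 - 2 = 19
s_p^2 = 56.332996 / 19 = 2.9648945
s_p = sqrt(2.9648945) = 1.7219

1.7219


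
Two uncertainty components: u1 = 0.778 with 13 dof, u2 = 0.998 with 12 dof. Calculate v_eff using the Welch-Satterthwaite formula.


uc = sqrt(u1^2 + u2^2) = sqrt(0.778^2 + 0.998^2) = 1.2654201
v_eff = uc^4 / (u1^4/v1 + u2^4/v2)
= 1.2654201^4 / (0.778^4/13 + 0.998^4/12)
= 2.5641234 / 0.11085087
v_eff = 23.1313

23.1313


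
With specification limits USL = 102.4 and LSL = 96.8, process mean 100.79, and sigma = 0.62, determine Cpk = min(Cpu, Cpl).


Cpu = (USL - mean) / (3*sigma) = (102.4 - 100.79) / (3*0.62) = 0.8656
Cpl = (mean - LSL) / (3*sigma) = (100.79 - 96.8) / (3*0.62) = 2.1452
Cpk = min(Cpu, Cpl) = 0.8656

0.8656


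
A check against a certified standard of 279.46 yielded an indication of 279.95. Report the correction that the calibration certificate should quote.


Correction = standard - reading
= 279.46 - 279.95
= -0.4900

-0.4900


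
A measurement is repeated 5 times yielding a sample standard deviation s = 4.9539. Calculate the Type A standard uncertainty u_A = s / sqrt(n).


u_A = s / sqrt(n)
u_A = 4.9539 / sqrt(5)
u_A = 4.9539 / 2.236068
u_A = 2.2155

2.2155


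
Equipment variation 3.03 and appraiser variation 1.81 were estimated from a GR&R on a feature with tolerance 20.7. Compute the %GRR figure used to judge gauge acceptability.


GRR = sqrt(EV^2 + AV^2) = sqrt(3.03^2 + 1.81^2) = 3.5294475
%GRR = GRR / tol * 100 = 3.5294475 / 20.7 * 100
%GRR = 17.0505

17.0505


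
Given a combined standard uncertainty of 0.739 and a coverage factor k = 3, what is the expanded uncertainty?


U = k * uc
U = 3 * 0.739
U = 2.2170

2.2170


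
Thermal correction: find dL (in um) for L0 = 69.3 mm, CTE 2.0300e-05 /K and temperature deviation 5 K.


dL = L * alpha * dT
= 69.3 * 2.0300e-05 * 5
= 0.0070339 mm
dL_um = 0.0070339 * 1000 = 7.0339 um

7.0339


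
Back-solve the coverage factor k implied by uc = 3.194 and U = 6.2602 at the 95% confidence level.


k = U / uc
k = 6.2602 / 3.194
k = 1.96

1.96


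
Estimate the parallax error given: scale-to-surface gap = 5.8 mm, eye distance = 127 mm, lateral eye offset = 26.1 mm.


error = h * offset / d
= 5.8 * 26.1 / 127
= 1.1920

1.1920


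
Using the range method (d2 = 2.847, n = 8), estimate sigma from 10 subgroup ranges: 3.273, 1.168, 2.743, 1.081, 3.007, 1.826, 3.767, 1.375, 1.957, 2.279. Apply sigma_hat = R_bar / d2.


R_bar = (3.273 + 1.168 + 2.743 + 1.081 + 3.007 + 1.826 + 3.767 + 1.375 + 1.957 + 2.279) / 10
R_bar = 22.476 / 10 = 2.2476
sigma_hat = R_bar / d2 = 2.2476 / 2.847 = 0.7895

0.7895


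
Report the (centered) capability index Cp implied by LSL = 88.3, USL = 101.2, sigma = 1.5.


Cp = (USL - LSL) / (6 * sigma)
= (101.2 - 88.3) / (6 * 1.5)
= 12.9000 / 9.0000
= 1.4333

1.4333


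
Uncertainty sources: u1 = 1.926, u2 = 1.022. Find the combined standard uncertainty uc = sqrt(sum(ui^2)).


uc = sqrt(1.926^2 + 1.022^2)
uc = sqrt(4.75396)
uc = 2.1804

2.1804


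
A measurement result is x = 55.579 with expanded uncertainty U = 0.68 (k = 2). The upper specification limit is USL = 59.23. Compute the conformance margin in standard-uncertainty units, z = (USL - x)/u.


u = U / k = 0.68 / 2 = 0.34
margin = |USL - x| = |59.23 - 55.579| = 3.651
z = margin / u = 3.651 / 0.34
z = 10.7382

10.7382


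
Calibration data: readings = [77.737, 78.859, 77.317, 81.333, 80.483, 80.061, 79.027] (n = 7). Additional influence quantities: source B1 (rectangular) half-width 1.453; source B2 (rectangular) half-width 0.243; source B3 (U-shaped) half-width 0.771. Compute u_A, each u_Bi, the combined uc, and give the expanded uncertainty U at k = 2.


mean = (77.737 + 78.859 + 77.317 + 81.333 + 80.483 + 80.061 + 79.027) / 7 = 79.25957143
s = sqrt(sum((x - mean)^2)/(n-1)) = 1.457425
u_A = s / sqrt(n) = 1.457425 / sqrt(7) = 0.55085487
u_B1 = 1.453 / sqrt(3) = 0.83888994
u_B2 = 0.243 / sqrt(3) = 0.14029612
u_B3 = 0.771 / sqrt(2) = 0.54517933
uc = sqrt(0.55085487^2 + 0.83888994^2 + 0.14029612^2 + 0.54517933^2) = 1.1506872
U = k * uc = 2 * 1.1506872
U = 2.3014

2.3014


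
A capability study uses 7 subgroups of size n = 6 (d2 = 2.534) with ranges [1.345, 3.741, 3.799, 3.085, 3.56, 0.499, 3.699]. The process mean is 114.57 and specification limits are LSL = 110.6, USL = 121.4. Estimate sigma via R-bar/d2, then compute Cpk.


R_bar = (1.345 + 3.741 + 3.799 + 3.085 + 3.56 + 0.499 + 3.699) / 7 = 2.8182857
sigma = R_bar / d2 = 2.8182857 / 2.534 = 1.1121885
Cp = (USL - LSL)/(6*sigma) = (121.4 - 110.6)/(6*1.1121885) = 1.6184
Cpu = (121.4 - 114.57)/(3*1.1121885) = 2.0470
Cpl = (114.57 - 110.6)/(3*1.1121885) = 1.1898
Cpk = min(Cpu, Cpl) = 1.1898

1.1898


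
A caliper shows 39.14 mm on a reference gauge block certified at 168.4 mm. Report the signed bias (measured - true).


Systematic error = measured - true
= 39.14 - 168.4
= -129.2600

-129.2600


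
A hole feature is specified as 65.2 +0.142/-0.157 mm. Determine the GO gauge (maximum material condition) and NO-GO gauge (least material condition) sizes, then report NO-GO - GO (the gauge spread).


GO = nominal - lower_tol (smallest hole = maximum material condition)
GO = 65.2 - 0.157 = 65.043
NO-GO = nominal + upper_tol (largest hole = least material condition)
NO-GO = 65.2 + 0.142 = 65.342
spread = NO-GO - GO = 65.342 - 65.043 = 0.2990

0.2990


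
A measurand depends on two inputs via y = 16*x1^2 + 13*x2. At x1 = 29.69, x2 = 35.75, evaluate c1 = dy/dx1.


y = 16*x1^2 + 13*x2
dy/dx1 = 2*16*x1
Evaluate at x1 = 29.69: c1 = 32 * 29.69
c1 = 950.0800

950.0800


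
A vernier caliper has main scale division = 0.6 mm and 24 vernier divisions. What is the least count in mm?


LC = MSD / n_div
= 0.6 / 24
= 0.0250

0.0250


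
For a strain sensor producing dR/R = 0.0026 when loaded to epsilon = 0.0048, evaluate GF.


GF = (dR/R) / epsilon
= 0.0026 / 0.0048
= 0.5417

0.5417


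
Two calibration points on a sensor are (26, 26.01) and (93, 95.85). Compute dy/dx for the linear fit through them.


slope = (y2 - y1) / (x2 - x1)
= (95.85 - 26.01) / (93 - 26)
= 69.8400 / 67
= 1.0424

1.0424


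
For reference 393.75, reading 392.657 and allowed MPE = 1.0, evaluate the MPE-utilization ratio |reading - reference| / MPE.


e = indication - reference = 392.657 - 393.75 = -1.0930
|e| = 1.0930
ratio = |e| / MPE = 1.0930 / 1.0
ratio = 1.0930

1.0930


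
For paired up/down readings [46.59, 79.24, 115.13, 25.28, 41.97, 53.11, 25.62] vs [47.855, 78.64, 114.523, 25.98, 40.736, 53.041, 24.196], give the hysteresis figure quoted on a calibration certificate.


|46.59 - 47.855| = 1.2650
|79.24 - 78.64| = 0.6000
|115.13 - 114.523| = 0.6070
|25.28 - 25.98| = 0.7000
|41.97 - 40.736| = 1.2340
|53.11 - 53.041| = 0.0690
|25.62 - 24.196| = 1.4240
hysteresis = max(diffs) = 1.4240

1.4240


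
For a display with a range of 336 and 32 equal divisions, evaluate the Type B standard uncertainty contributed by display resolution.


resolution = range / divisions
resolution = 336 / 32 = 10.5
u_res = resolution / (2*sqrt(3))
u_res = 10.5 / 3.4641016
u_res = 3.0311

3.0311


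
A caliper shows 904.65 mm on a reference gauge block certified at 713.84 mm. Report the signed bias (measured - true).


Systematic error = measured - true
= 904.65 - 713.84
= 190.8100

190.8100


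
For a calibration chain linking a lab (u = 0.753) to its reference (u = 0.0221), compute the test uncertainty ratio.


TUR = u_lab / u_ref
= 0.753 / 0.0221
= 34.0724

34.0724


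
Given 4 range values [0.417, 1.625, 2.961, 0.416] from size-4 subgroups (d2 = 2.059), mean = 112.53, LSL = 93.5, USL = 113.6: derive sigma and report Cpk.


R_bar = (0.417 + 1.625 + 2.961 + 0.416) / 4 = 1.35475
sigma = R_bar / d2 = 1.35475 / 2.059 = 0.65796503
Cp = (USL - LSL)/(6*sigma) = (113.6 - 93.5)/(6*0.65796503) = 5.0915
Cpu = (113.6 - 112.53)/(3*0.65796503) = 0.5421
Cpl = (112.53 - 93.5)/(3*0.65796503) = 9.6408
Cpk = min(Cpu, Cpl) = 0.5421

0.5421


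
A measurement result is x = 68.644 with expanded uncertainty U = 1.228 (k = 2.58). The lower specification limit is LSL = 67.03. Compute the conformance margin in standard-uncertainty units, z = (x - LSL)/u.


u = U / k = 1.228 / 2.58 = 0.47596899
margin = |LSL - x| = |67.03 - 68.644| = 1.614
z = margin / u = 1.614 / 0.47596899
z = 3.3910

3.3910


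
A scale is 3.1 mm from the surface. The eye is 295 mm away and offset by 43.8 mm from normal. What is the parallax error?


error = h * offset / d
= 3.1 * 43.8 / 295
= 0.4603

0.4603


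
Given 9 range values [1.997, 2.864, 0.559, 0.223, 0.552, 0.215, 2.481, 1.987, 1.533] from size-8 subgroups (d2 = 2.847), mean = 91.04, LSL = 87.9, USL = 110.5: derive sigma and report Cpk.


R_bar = (1.997 + 2.864 + 0.559 + 0.223 + 0.552 + 0.215 + 2.481 + 1.987 + 1.533) / 9 = 1.379
sigma = R_bar / d2 = 1.379 / 2.847 = 0.48436951
Cp = (USL - LSL)/(6*sigma) = (110.5 - 87.9)/(6*0.48436951) = 7.7764
Cpu = (110.5 - 91.04)/(3*0.48436951) = 13.3920
Cpl = (91.04 - 87.9)/(3*0.48436951) = 2.1609
Cpk = min(Cpu, Cpl) = 2.1609

2.1609


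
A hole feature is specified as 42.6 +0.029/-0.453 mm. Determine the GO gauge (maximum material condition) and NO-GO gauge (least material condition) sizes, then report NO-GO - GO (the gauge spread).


GO = nominal - lower_tol (smallest hole = maximum material condition)
GO = 42.6 - 0.453 = 42.147
NO-GO = nominal + upper_tol (largest hole = least material condition)
NO-GO = 42.6 + 0.029 = 42.629
spread = NO-GO - GO = 42.629 - 42.147 = 0.4820

0.4820


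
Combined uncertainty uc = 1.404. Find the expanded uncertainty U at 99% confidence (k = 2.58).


U = k * uc
U = 2.58 * 1.404
U = 3.6223

3.6223


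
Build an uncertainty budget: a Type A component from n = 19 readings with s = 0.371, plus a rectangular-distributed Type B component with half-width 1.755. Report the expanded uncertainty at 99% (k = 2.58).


u_A = s / sqrt(n) = 0.371 / sqrt(19) = 0.085113237
u_B = half_width / sqrt(3) = 1.755 / sqrt(3) = 1.0132497
uc = sqrt(u_A^2 + u_B^2) = sqrt(0.085113237^2 + 1.0132497^2) = 1.0168182
U = k * uc = 2.58 * 1.0168182
U = 2.6234

2.6234


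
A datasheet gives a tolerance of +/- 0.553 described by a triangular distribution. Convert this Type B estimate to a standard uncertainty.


u_B = half_width / sqrt(6)
u_B = 0.553 / 2.4494897
u_B = 0.2258

0.2258


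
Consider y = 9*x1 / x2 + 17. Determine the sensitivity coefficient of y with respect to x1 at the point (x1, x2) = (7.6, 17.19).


y = 9*x1 / x2 + 17
dy/dx1 = 9/x2
Evaluate at x2 = 17.19: c1 = 9 / 17.19
c1 = 0.5236

0.5236


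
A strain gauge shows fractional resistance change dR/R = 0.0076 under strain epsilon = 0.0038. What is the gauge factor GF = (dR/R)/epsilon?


GF = (dR/R) / epsilon
= 0.0076 / 0.0038
= 2.0000

2.0000


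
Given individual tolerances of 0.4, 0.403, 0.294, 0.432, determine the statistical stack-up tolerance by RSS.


RSS = sqrt(0.4^2 + 0.403^2 + 0.294^2 + 0.432^2)
= sqrt(0.595469)
= 0.7717

0.7717


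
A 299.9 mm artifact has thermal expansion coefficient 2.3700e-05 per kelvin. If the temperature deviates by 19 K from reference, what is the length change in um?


dL = L * alpha * dT
= 299.9 * 2.3700e-05 * 19
= 0.1350450 mm
dL_um = 0.1350450 * 1000 = 135.0450 um

135.0450


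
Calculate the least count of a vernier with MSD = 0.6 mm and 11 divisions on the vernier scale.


LC = MSD / n_div
= 0.6 / 11
= 0.0545

0.0545


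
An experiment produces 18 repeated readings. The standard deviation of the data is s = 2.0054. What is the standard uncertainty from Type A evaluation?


u_A = s / sqrt(n)
u_A = 2.0054 / sqrt(18)
u_A = 2.0054 / 4.2426407
u_A = 0.4727

0.4727


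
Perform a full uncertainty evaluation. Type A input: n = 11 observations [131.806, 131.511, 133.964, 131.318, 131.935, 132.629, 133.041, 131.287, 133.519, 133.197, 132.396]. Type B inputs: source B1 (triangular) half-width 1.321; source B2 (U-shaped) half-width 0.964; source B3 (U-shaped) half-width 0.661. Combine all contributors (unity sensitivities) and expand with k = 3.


mean = (131.806 + 131.511 + 133.964 + 131.318 + 131.935 + 132.629 + 133.041 + 131.287 + 133.519 + 133.197 + 132.396) / 11 = 132.4184545
s = sqrt(sum((x - mean)^2)/(n-1)) = 0.92530712
u_A = s / sqrt(n) = 0.92530712 / sqrt(11) = 0.27899059
u_B1 = 1.321 / sqrt(6) = 0.53929599
u_B2 = 0.964 / sqrt(2) = 0.68165094
u_B3 = 0.661 / sqrt(2) = 0.46739758
uc = sqrt(0.27899059^2 + 0.53929599^2 + 0.68165094^2 + 0.46739758^2) = 1.0255654
U = k * uc = 3 * 1.0255654
U = 3.0767

3.0767


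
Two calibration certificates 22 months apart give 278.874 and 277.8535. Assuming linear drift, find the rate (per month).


rate = (v2 - v1) / months
= (277.8535 - 278.874) / 22
= -1.0205 / 22
= -0.0464

-0.0464


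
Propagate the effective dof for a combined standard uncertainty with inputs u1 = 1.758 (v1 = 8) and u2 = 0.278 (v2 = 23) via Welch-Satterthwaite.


uc = sqrt(u1^2 + u2^2) = sqrt(1.758^2 + 0.278^2) = 1.7798449
v_eff = uc^4 / (u1^4/v1 + u2^4/v2)
= 1.7798449^4 / (1.758^4/8 + 0.278^4/23)
= 10.03526 / 1.1942079
v_eff = 8.4033

8.4033


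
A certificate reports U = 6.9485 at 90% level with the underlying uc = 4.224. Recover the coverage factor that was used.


k = U / uc
k = 6.9485 / 4.224
k = 1.645

1.645


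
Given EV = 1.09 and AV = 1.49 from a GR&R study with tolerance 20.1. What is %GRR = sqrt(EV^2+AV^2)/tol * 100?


GRR = sqrt(EV^2 + AV^2) = sqrt(1.09^2 + 1.49^2) = 1.8461311
%GRR = GRR / tol * 100 = 1.8461311 / 20.1 * 100
%GRR = 9.1847

9.1847


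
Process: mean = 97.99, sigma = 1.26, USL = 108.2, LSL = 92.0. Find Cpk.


Cpu = (USL - mean) / (3*sigma) = (108.2 - 97.99) / (3*1.26) = 2.7011
Cpl = (mean - LSL) / (3*sigma) = (97.99 - 92.0) / (3*1.26) = 1.5847
Cpk = min(Cpu, Cpl) = 1.5847

1.5847


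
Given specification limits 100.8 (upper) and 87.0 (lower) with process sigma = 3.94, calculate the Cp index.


Cp = (USL - LSL) / (6 * sigma)
= (100.8 - 87.0) / (6 * 3.94)
= 13.8000 / 23.6400
= 0.5838

0.5838


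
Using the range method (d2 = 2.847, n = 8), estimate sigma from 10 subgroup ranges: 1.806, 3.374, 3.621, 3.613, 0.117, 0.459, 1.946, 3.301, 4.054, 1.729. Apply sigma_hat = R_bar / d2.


R_bar = (1.806 + 3.374 + 3.621 + 3.613 + 0.117 + 0.459 + 1.946 + 3.301 + 4.054 + 1.729) / 10
R_bar = 24.02 / 10 = 2.402
sigma_hat = R_bar / d2 = 2.402 / 2.847 = 0.8437

0.8437


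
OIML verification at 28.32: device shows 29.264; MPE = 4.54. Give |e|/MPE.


e = indication - reference = 29.264 - 28.32 = 0.9440
|e| = 0.9440
ratio = |e| / MPE = 0.9440 / 4.54
ratio = 0.2079

0.2079


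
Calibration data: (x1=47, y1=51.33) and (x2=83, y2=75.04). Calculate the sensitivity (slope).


slope = (y2 - y1) / (x2 - x1)
= (75.04 - 51.33) / (83 - 47)
= 23.7100 / 36
= 0.6586

0.6586


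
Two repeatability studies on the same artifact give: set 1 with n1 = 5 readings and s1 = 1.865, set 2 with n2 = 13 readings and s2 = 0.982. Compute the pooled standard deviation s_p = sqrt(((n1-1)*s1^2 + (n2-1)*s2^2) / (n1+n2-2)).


s_p = sqrt(((n1-1)*s1^2 + (n2-1)*s2^2) / (n1+n2-2))
numerator = (5-1)*1.865^2 + (13-1)*0.982^2 = 13.9129 + 11.571888 = 25.484788
denominator = 5 + 13 - 2 = 16
s_p^2 = 25.484788 / 16 = 1.5927993
s_p = sqrt(1.5927993) = 1.2621

1.2621


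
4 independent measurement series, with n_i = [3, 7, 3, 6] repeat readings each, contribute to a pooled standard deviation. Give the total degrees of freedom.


nu = sum_i (n_i - 1)
nu = ((3 - 1) + (7 - 1) + (3 - 1) + (6 - 1))
nu = 2 + 6 + 2 + 5
nu = 15

15


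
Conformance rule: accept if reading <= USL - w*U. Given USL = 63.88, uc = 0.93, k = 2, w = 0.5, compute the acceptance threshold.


U = k * uc = 2 * 0.93 = 1.86
guard band g = w * U = 0.5 * 1.86 = 0.93
AL = USL - g = 63.88 - 0.93
AL = 62.9500

62.9500


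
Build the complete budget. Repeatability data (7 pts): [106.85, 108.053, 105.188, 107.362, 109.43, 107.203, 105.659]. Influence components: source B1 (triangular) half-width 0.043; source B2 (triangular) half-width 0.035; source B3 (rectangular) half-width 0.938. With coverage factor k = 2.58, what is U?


mean = (106.85 + 108.053 + 105.188 + 107.362 + 109.43 + 107.203 + 105.659) / 7 = 107.1064286
s = sqrt(sum((x - mean)^2)/(n-1)) = 1.4265809
u_A = s / sqrt(n) = 1.4265809 / sqrt(7) = 0.5391969
u_B1 = 0.043 / sqrt(6) = 0.017554676
u_B2 = 0.035 / sqrt(6) = 0.01428869
u_B3 = 0.938 / sqrt(3) = 0.54155455
uc = sqrt(0.5391969^2 + 0.017554676^2 + 0.01428869^2 + 0.54155455^2) = 0.76454363
U = k * uc = 2.58 * 0.76454363
U = 1.9725

1.9725


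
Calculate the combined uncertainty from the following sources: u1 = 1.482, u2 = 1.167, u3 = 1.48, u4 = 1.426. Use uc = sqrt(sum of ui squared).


uc = sqrt(1.482^2 + 1.167^2 + 1.48^2 + 1.426^2)
uc = sqrt(7.782089)
uc = 2.7896

2.7896


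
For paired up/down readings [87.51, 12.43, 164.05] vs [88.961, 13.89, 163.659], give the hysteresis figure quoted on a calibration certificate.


|87.51 - 88.961| = 1.4510
|12.43 - 13.89| = 1.4600
|164.05 - 163.659| = 0.3910
hysteresis = max(diffs) = 1.4600

1.4600


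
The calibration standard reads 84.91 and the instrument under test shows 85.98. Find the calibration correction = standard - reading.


Correction = standard - reading
= 84.91 - 85.98
= -1.0700

-1.0700


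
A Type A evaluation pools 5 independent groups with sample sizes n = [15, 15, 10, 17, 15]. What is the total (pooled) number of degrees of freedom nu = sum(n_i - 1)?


nu = sum_i (n_i - 1)
nu = ((15 - 1) + (15 - 1) + (10 - 1) + (17 - 1) + (15 - 1))
nu = 14 + 14 + 9 + 16 + 14
nu = 67

67


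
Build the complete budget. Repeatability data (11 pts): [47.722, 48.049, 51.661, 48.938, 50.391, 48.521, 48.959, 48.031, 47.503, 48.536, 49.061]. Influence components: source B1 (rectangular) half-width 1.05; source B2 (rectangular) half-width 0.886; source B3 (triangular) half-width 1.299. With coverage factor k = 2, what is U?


mean = (47.722 + 48.049 + 51.661 + 48.938 + 50.391 + 48.521 + 48.959 + 48.031 + 47.503 + 48.536 + 49.061) / 11 = 48.852
s = sqrt(sum((x - mean)^2)/(n-1)) = 1.2225586
u_A = s / sqrt(n) = 1.2225586 / sqrt(11) = 0.36861529
u_B1 = 1.05 / sqrt(3) = 0.60621778
u_B2 = 0.886 / sqrt(3) = 0.51153234
u_B3 = 1.299 / sqrt(6) = 0.53031453
uc = sqrt(0.36861529^2 + 0.60621778^2 + 0.51153234^2 + 0.53031453^2) = 1.0228764
U = k * uc = 2 * 1.0228764
U = 2.0458

2.0458


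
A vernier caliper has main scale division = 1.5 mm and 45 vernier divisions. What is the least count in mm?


LC = MSD / n_div
= 1.5 / 45
= 0.0333

0.0333


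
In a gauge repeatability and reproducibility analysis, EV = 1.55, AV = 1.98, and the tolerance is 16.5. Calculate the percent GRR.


GRR = sqrt(EV^2 + AV^2) = sqrt(1.55^2 + 1.98^2) = 2.5145377
%GRR = GRR / tol * 100 = 2.5145377 / 16.5 * 100
%GRR = 15.2396

15.2396


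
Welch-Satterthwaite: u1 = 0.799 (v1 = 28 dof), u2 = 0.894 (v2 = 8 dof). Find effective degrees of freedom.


uc = sqrt(u1^2 + u2^2) = sqrt(0.799^2 + 0.894^2) = 1.199015
v_eff = uc^4 / (u1^4/v1 + u2^4/v2)
= 1.199015^4 / (0.799^4/28 + 0.894^4/8)
= 2.0668001 / 0.094402839
v_eff = 21.8934

21.8934


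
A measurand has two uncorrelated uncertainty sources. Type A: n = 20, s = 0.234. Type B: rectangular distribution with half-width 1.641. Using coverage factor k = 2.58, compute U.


u_A = s / sqrt(n) = 0.234 / sqrt(20) = 0.052323991
u_B = half_width / sqrt(3) = 1.641 / sqrt(3) = 0.94743179
uc = sqrt(u_A^2 + u_B^2) = sqrt(0.052323991^2 + 0.94743179^2) = 0.94887554
U = k * uc = 2.58 * 0.94887554
U = 2.4481

2.4481


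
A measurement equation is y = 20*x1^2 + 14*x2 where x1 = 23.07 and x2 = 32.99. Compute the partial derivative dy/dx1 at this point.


y = 20*x1^2 + 14*x2
dy/dx1 = 2*20*x1
Evaluate at x1 = 23.07: c1 = 40 * 23.07
c1 = 922.8000

922.8000


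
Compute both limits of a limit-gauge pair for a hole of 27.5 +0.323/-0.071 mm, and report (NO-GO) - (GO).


GO = nominal - lower_tol (smallest hole = maximum material condition)
GO = 27.5 - 0.071 = 27.429
NO-GO = nominal + upper_tol (largest hole = least material condition)
NO-GO = 27.5 + 0.323 = 27.823
spread = NO-GO - GO = 27.823 - 27.429 = 0.3940

0.3940


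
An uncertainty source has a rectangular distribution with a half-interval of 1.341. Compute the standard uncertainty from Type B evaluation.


u_B = half_width / sqrt(3)
u_B = 1.341 / 1.7320508
u_B = 0.7742

0.7742


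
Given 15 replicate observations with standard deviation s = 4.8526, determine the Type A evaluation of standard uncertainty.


u_A = s / sqrt(n)
u_A = 4.8526 / sqrt(15)
u_A = 4.8526 / 3.8729833
u_A = 1.2529

1.2529


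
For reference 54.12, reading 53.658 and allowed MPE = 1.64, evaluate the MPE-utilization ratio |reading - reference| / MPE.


e = indication - reference = 53.658 - 54.12 = -0.4620
|e| = 0.4620
ratio = |e| / MPE = 0.4620 / 1.64
ratio = 0.2817

0.2817


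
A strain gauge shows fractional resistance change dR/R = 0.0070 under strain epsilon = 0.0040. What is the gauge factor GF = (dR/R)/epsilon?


GF = (dR/R) / epsilon
= 0.0070 / 0.0040
= 1.7500

1.7500
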